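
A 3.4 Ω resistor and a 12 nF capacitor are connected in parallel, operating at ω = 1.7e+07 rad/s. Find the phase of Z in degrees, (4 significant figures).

-34.75°

X_C = 1/(ωC) = 4.902 Ω
Parallel: admittances add. Y = 1/R + jωC
Y = (0.2941 + j0.2040) S
|Y| = 0.3579 S → |Z| = 1/|Y| = 2.794 Ω, ∠Z = −∠Y = -34.75°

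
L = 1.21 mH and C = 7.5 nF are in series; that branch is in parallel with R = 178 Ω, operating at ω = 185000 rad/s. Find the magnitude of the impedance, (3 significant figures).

168 Ω

X_L = ωL = 224 Ω
X_C = 1/(ωC) = 721 Ω
Branch 1: Z₁ = R = 178 Ω
Branch 2 (series LC): Z₂ = j(X_L − X_C) = −j497 Ω
Parallel: Z = Z₁Z₂/(Z₁+Z₂), |Z| = 168 Ω, ∠Z = -19.7°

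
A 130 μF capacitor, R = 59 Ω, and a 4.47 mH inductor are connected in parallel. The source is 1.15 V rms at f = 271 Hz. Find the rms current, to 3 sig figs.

105 mA

ω = 2πf = 1703 rad/s
X_L = ωL = 7.61 Ω
X_C = 1/(ωC) = 4.52 Ω
Parallel: admittances add. Y = 1/R + 1/(jωL) + jωC
Y = (0.0169 + j0.0900) S
|Y| = 0.0916 S → |Z| = 1/|Y| = 10.9 Ω, ∠Z = −∠Y = -79.3°
I = V/|Z| = 1.15/10.9 = 105 mA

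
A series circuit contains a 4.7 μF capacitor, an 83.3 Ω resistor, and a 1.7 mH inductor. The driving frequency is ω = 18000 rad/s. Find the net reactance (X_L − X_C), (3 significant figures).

18.8 Ω

X_L = ωL = 30.6 Ω
X_C = 1/(ωC) = 11.8 Ω
X = 30.6 − 11.8 = 18.8 Ω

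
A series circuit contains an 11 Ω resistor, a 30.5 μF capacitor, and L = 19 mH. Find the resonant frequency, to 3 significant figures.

209 Hz

ω₀ = 1/√(LC) = 1/√(0.019 × 3.05e-05) = 1314 rad/s
f₀ = ω₀/(2π) = 209 Hz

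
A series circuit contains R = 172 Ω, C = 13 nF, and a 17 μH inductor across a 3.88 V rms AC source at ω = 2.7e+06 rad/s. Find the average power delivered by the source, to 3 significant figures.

X_L = ωL = 45.9 Ω
X_C = 1/(ωC) = 28.5 Ω
Net reactance X = X_L − X_C = 17.4 Ω
Z = 172 + j17.4 Ω
|Z| = √(172² + 17.4²) = 173 Ω
∠Z = arctan(17.4/172) = 5.78°
I = V/|Z| = 22.4 mA
P = VI cos φ = 3.88 × 0.0224 × cos(5.78°) = 86.6 mW

86.6 mW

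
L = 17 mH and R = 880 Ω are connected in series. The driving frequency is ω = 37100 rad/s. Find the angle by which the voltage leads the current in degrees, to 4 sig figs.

35.63°

X_L = ωL = 630.7 Ω
Z = 880.0 + j630.7 Ω
|Z| = √(880.0² + 630.7²) = 1083 Ω
∠Z = arctan(630.7/880.0) = 35.63°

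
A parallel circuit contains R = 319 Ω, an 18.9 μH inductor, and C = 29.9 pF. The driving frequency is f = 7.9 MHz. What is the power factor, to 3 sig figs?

0.991

ω = 2πf = 4.964e+07 rad/s
X_L = ωL = 938 Ω
X_C = 1/(ωC) = 674 Ω
Parallel: admittances add. Y = 1/R + 1/(jωL) + jωC
Y = (0.00313 + j0.000418) S
|Y| = 0.00316 S → |Z| = 1/|Y| = 316 Ω, ∠Z = −∠Y = -7.60°
cos φ = cos(-7.60°) = 0.991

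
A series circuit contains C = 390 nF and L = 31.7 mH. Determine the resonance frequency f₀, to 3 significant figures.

1.43 kHz

ω₀ = 1/√(LC) = 1/√(0.0317 × 3.9e-07) = 8994 rad/s
f₀ = ω₀/(2π) = 1.43 kHz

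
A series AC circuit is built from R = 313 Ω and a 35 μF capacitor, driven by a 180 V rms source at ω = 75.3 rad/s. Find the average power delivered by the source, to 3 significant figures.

41.9 W

X_C = 1/(ωC) = 379 Ω
Z = 313 − j379 Ω
|Z| = √(313² + 379²) = 492 Ω
∠Z = arctan(-379/313) = -50.5°
I = V/|Z| = 366 mA
P = VI cos φ = 180 × 0.366 × cos(-50.5°) = 41.9 W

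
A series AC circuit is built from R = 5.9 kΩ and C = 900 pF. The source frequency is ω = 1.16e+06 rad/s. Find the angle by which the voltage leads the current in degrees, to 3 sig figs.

X_C = 1/(ωC) = 958 Ω
Z = 5900 − j958 Ω
|Z| = √(5900² + 958²) = 5980 Ω
∠Z = arctan(-958/5900) = -9.22°

-9.22°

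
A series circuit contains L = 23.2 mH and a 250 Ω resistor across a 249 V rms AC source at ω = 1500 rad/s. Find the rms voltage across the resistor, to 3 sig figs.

247 V

X_L = ωL = 34.8 Ω
Z = 250 + j34.8 Ω
|Z| = √(250² + 34.8²) = 252 Ω
I = V/|Z| = 986 mA
V_R = I·|Z_R| = 0.986 × 250 = 247 V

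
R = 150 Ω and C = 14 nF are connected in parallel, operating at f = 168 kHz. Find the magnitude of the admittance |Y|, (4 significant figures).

16.21 mS

ω = 2πf = 1.056e+06 rad/s
X_C = 1/(ωC) = 67.67 Ω
Parallel: admittances add. Y = 1/R + jωC
Y = (0.006667 + j0.01478) S
|Y| = 0.01621 S → |Z| = 1/|Y| = 61.68 Ω, ∠Z = −∠Y = -65.72°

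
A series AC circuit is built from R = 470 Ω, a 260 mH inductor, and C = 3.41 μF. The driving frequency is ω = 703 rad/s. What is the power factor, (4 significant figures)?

0.8949

X_L = ωL = 182.8 Ω
X_C = 1/(ωC) = 417.1 Ω
Net reactance X = X_L − X_C = -234.4 Ω
Z = 470.0 − j234.4 Ω
|Z| = √(470.0² + 234.4²) = 525.2 Ω
∠Z = arctan(-234.4/470.0) = -26.50°
cos φ = cos(-26.50°) = 0.8949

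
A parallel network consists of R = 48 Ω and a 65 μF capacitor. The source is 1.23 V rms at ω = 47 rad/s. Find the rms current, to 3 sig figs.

25.9 mA

X_C = 1/(ωC) = 327 Ω
Parallel: admittances add. Y = 1/R + jωC
Y = (0.0208 + j0.00305) S
|Y| = 0.0211 S → |Z| = 1/|Y| = 47.5 Ω, ∠Z = −∠Y = -8.34°
I = V/|Z| = 1.23/47.5 = 25.9 mA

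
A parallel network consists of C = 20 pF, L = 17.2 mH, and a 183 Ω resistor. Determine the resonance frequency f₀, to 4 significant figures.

ω₀ = 1/√(LC) = 1/√(0.0172 × 2e-11) = 1.705e+06 rad/s
f₀ = ω₀/(2π) = 271.4 kHz

271.4 kHz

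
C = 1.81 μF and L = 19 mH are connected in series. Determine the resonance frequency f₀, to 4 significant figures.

ω₀ = 1/√(LC) = 1/√(0.019 × 1.81e-06) = 5392 rad/s
f₀ = ω₀/(2π) = 858.2 Hz

858.2 Hz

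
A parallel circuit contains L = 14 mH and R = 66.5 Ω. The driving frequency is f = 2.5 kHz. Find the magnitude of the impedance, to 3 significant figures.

63.7 Ω

ω = 2πf = 15710 rad/s
X_L = ωL = 220 Ω
Parallel: admittances add. Y = 1/R + 1/(jωL)
Y = (0.0150 − j0.00455) S
|Y| = 0.0157 S → |Z| = 1/|Y| = 63.7 Ω, ∠Z = −∠Y = 16.8°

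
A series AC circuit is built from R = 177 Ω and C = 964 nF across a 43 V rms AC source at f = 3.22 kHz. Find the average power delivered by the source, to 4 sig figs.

9.638 W

ω = 2πf = 20230 rad/s
X_C = 1/(ωC) = 51.27 Ω
Z = 177.0 − j51.27 Ω
|Z| = √(177.0² + 51.27²) = 184.3 Ω
∠Z = arctan(-51.27/177.0) = -16.16°
I = V/|Z| = 233.3 mA
P = VI cos φ = 43 × 0.2333 × cos(-16.16°) = 9.638 W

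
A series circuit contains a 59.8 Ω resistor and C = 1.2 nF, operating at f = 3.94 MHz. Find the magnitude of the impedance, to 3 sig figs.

68.6 Ω

ω = 2πf = 2.476e+07 rad/s
X_C = 1/(ωC) = 33.7 Ω
Z = 59.8 − j33.7 Ω
|Z| = √(59.8² + 33.7²) = 68.6 Ω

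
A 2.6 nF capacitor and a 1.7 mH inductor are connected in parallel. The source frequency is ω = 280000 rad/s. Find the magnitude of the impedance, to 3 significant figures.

X_L = ωL = 476 Ω
X_C = 1/(ωC) = 1370 Ω
Parallel: admittances add. Y = 1/(jωL) + jωC
Y = (0 − j0.00137) S
|Y| = 0.00137 S → |Z| = 1/|Y| = 728 Ω, ∠Z = −∠Y = 90.0°

728 Ω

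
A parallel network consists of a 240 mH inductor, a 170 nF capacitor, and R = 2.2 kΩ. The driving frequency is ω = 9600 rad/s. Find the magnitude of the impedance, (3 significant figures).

X_L = ωL = 2300 Ω
X_C = 1/(ωC) = 613 Ω
Parallel: admittances add. Y = 1/R + 1/(jωL) + jωC
Y = (0.000455 + j0.00120) S
|Y| = 0.00128 S → |Z| = 1/|Y| = 780 Ω, ∠Z = −∠Y = -69.2°

780 Ω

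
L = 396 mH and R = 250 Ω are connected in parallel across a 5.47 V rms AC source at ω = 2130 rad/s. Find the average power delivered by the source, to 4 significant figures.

119.7 mW

X_L = ωL = 843.5 Ω
Parallel: admittances add. Y = 1/R + 1/(jωL)
Y = (0.004000 − j0.001186) S
|Y| = 0.004172 S → |Z| = 1/|Y| = 239.7 Ω, ∠Z = −∠Y = 16.51°
I = V/|Z| = 22.82 mA
P = VI cos φ = 5.47 × 0.02282 × cos(16.51°) = 119.7 mW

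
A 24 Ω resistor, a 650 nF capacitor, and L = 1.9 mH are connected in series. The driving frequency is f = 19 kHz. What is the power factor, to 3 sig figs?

0.111

ω = 2πf = 119400 rad/s
X_L = ωL = 227 Ω
X_C = 1/(ωC) = 12.9 Ω
Net reactance X = X_L − X_C = 214 Ω
Z = 24.0 + j214 Ω
|Z| = √(24.0² + 214²) = 215 Ω
∠Z = arctan(214/24.0) = 83.6°
cos φ = cos(83.6°) = 0.111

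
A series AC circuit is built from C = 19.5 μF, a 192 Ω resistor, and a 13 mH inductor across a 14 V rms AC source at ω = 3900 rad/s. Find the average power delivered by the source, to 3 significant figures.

X_L = ωL = 50.7 Ω
X_C = 1/(ωC) = 13.1 Ω
Net reactance X = X_L − X_C = 37.6 Ω
Z = 192 + j37.6 Ω
|Z| = √(192² + 37.6²) = 196 Ω
∠Z = arctan(37.6/192) = 11.1°
I = V/|Z| = 71.6 mA
P = VI cos φ = 14 × 0.0716 × cos(11.1°) = 983 mW

983 mW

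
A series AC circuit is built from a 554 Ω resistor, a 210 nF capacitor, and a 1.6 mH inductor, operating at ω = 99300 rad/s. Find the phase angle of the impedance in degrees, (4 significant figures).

11.32°

X_L = ωL = 158.9 Ω
X_C = 1/(ωC) = 47.95 Ω
Net reactance X = X_L − X_C = 110.9 Ω
Z = 554.0 + j110.9 Ω
|Z| = √(554.0² + 110.9²) = 565.0 Ω
∠Z = arctan(110.9/554.0) = 11.32°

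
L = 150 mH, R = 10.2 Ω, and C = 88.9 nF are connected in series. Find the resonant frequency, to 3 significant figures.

ω₀ = 1/√(LC) = 1/√(0.15 × 8.89e-08) = 8660 rad/s
f₀ = ω₀/(2π) = 1.38 kHz

1.38 kHz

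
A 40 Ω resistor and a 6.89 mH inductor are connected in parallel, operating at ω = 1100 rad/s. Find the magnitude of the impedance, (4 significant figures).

X_L = ωL = 7.579 Ω
Parallel: admittances add. Y = 1/R + 1/(jωL)
Y = (0.02500 − j0.1319) S
|Y| = 0.1343 S → |Z| = 1/|Y| = 7.447 Ω, ∠Z = −∠Y = 79.27°

7.447 Ω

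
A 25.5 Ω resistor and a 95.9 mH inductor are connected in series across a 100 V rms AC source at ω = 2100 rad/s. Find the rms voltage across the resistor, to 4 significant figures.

X_L = ωL = 201.4 Ω
Z = 25.50 + j201.4 Ω
|Z| = √(25.50² + 201.4²) = 203.0 Ω
I = V/|Z| = 492.6 mA
V_R = I·|Z_R| = 0.4926 × 25.50 = 12.56 V

12.56 V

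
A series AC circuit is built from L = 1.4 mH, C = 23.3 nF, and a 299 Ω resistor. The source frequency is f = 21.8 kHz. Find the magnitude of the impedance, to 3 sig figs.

ω = 2πf = 137000 rad/s
X_L = ωL = 192 Ω
X_C = 1/(ωC) = 313 Ω
Net reactance X = X_L − X_C = -122 Ω
Z = 299 − j122 Ω
|Z| = √(299² + 122²) = 323 Ω

323 Ω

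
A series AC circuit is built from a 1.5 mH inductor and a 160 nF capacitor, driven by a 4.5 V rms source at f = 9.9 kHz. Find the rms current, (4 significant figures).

627.5 mA

ω = 2πf = 62200 rad/s
X_L = ωL = 93.31 Ω
X_C = 1/(ωC) = 100.5 Ω
Net reactance X = X_L − X_C = -7.171 Ω
Z = − j7.171 Ω
|Z| = √(0² + 7.171²) = 7.171 Ω
I = V/|Z| = 4.5/7.171 = 627.5 mA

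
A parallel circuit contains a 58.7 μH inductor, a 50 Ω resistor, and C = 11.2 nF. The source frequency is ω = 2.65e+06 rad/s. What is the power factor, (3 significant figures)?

0.652

X_L = ωL = 156 Ω
X_C = 1/(ωC) = 33.7 Ω
Parallel: admittances add. Y = 1/R + 1/(jωL) + jωC
Y = (0.0200 + j0.0233) S
|Y| = 0.0307 S → |Z| = 1/|Y| = 32.6 Ω, ∠Z = −∠Y = -49.3°
cos φ = cos(-49.3°) = 0.652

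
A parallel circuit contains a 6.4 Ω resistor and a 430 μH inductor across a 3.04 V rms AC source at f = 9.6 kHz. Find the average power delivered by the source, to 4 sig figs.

1.444 W

ω = 2πf = 60320 rad/s
X_L = ωL = 25.94 Ω
Parallel: admittances add. Y = 1/R + 1/(jωL)
Y = (0.1562 − j0.03855) S
|Y| = 0.1609 S → |Z| = 1/|Y| = 6.214 Ω, ∠Z = −∠Y = 13.86°
I = V/|Z| = 489.2 mA
P = VI cos φ = 3.04 × 0.4892 × cos(13.86°) = 1.444 W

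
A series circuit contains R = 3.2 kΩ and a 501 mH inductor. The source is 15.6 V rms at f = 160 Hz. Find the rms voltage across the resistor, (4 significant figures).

15.41 V

ω = 2πf = 1005 rad/s
X_L = ωL = 503.7 Ω
Z = 3200 + j503.7 Ω
|Z| = √(3200² + 503.7²) = 3239 Ω
I = V/|Z| = 4.816 mA
V_R = I·|Z_R| = 0.004816 × 3200 = 15.41 V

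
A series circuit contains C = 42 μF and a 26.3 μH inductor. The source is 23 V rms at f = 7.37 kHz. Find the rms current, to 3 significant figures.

ω = 2πf = 46310 rad/s
X_L = ωL = 1.22 Ω
X_C = 1/(ωC) = 0.514 Ω
Net reactance X = X_L − X_C = 0.704 Ω
Z = j0.704 Ω
|Z| = √(0² + 0.704²) = 0.704 Ω
I = V/|Z| = 23/0.704 = 32.7 A

32.7 A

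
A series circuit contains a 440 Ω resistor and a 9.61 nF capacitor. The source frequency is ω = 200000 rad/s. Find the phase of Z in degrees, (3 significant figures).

-49.8°

X_C = 1/(ωC) = 520 Ω
Z = 440 − j520 Ω
|Z| = √(440² + 520²) = 681 Ω
∠Z = arctan(-520/440) = -49.8°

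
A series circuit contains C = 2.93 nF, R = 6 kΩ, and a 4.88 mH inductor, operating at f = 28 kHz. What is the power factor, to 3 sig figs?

0.984

ω = 2πf = 175900 rad/s
X_L = ωL = 859 Ω
X_C = 1/(ωC) = 1940 Ω
Net reactance X = X_L − X_C = -1080 Ω
Z = 6000 − j1080 Ω
|Z| = √(6000² + 1080²) = 6100 Ω
∠Z = arctan(-1080/6000) = -10.2°
cos φ = cos(-10.2°) = 0.984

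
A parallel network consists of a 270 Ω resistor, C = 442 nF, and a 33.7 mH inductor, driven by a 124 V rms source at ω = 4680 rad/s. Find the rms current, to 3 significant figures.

701 mA

X_L = ωL = 158 Ω
X_C = 1/(ωC) = 483 Ω
Parallel: admittances add. Y = 1/R + 1/(jωL) + jωC
Y = (0.00370 − j0.00427) S
|Y| = 0.00565 S → |Z| = 1/|Y| = 177 Ω, ∠Z = −∠Y = 49.1°
I = V/|Z| = 124/177 = 701 mA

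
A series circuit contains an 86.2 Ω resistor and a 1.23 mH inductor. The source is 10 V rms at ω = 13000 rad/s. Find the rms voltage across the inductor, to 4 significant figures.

X_L = ωL = 15.99 Ω
Z = 86.20 + j15.99 Ω
|Z| = √(86.20² + 15.99²) = 87.67 Ω
I = V/|Z| = 114.1 mA
V_L = I·|Z_L| = 0.1141 × 15.99 = 1.824 V

1.824 V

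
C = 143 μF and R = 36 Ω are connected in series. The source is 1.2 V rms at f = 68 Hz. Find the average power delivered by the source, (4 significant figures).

33.15 mW

ω = 2πf = 427.3 rad/s
X_C = 1/(ωC) = 16.37 Ω
Z = 36.00 − j16.37 Ω
|Z| = √(36.00² + 16.37²) = 39.55 Ω
∠Z = arctan(-16.37/36.00) = -24.45°
I = V/|Z| = 30.34 mA
P = VI cos φ = 1.2 × 0.03034 × cos(-24.45°) = 33.15 mW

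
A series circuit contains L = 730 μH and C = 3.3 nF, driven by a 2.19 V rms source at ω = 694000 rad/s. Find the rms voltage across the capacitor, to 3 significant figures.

X_L = ωL = 507 Ω
X_C = 1/(ωC) = 437 Ω
Net reactance X = X_L − X_C = 70.0 Ω
Z = j70.0 Ω
|Z| = √(0² + 70.0²) = 70.0 Ω
I = V/|Z| = 31.3 mA
V_C = I·|Z_C| = 0.0313 × 437 = 13.7 V

13.7 V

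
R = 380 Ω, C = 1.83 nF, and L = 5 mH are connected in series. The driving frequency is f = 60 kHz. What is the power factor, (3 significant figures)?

0.657

ω = 2πf = 377000 rad/s
X_L = ωL = 1880 Ω
X_C = 1/(ωC) = 1450 Ω
Net reactance X = X_L − X_C = 435 Ω
Z = 380 + j435 Ω
|Z| = √(380² + 435²) = 578 Ω
∠Z = arctan(435/380) = 48.9°
cos φ = cos(48.9°) = 0.657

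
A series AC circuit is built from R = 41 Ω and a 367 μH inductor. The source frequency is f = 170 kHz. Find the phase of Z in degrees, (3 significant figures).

ω = 2πf = 1.068e+06 rad/s
X_L = ωL = 392 Ω
Z = 41.0 + j392 Ω
|Z| = √(41.0² + 392²) = 394 Ω
∠Z = arctan(392/41.0) = 84.0°

84.0°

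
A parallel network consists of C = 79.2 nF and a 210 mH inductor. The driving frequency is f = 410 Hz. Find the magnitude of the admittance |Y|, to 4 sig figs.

ω = 2πf = 2576 rad/s
X_L = ωL = 541.0 Ω
X_C = 1/(ωC) = 4901 Ω
Parallel: admittances add. Y = 1/(jωL) + jωC
Y = (0 − j0.001644) S
|Y| = 0.001644 S → |Z| = 1/|Y| = 608.1 Ω, ∠Z = −∠Y = 90.00°

1.644 mS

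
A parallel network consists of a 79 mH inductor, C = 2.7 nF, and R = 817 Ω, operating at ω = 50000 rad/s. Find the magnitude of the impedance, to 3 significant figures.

X_L = ωL = 3950 Ω
X_C = 1/(ωC) = 7410 Ω
Parallel: admittances add. Y = 1/R + 1/(jωL) + jωC
Y = (0.00122 − j0.000118) S
|Y| = 0.00123 S → |Z| = 1/|Y| = 813 Ω, ∠Z = −∠Y = 5.51°

813 Ω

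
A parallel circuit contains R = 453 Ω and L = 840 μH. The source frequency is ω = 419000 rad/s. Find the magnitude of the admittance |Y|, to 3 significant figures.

3.60 mS

X_L = ωL = 352 Ω
Parallel: admittances add. Y = 1/R + 1/(jωL)
Y = (0.00221 − j0.00284) S
|Y| = 0.00360 S → |Z| = 1/|Y| = 278 Ω, ∠Z = −∠Y = 52.2°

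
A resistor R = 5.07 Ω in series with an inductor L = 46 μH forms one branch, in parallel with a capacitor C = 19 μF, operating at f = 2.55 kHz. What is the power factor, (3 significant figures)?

0.573

ω = 2πf = 16020 rad/s
X_L = ωL = 0.737 Ω
X_C = 1/(ωC) = 3.28 Ω
Branch 1 (R+jX_L): Z₁ = 5.07 + j0.737 Ω, |Z₁| = 5.12 Ω
Branch 2 (−jX_C): Z₂ = −j3.28 Ω
Parallel: Z = Z₁Z₂/(Z₁+Z₂), |Z| = 2.97 Ω, ∠Z = -55.0°
cos φ = cos(-55.0°) = 0.573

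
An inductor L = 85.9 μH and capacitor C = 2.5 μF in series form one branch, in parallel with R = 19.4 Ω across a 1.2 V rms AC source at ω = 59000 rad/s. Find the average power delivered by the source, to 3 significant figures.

X_L = ωL = 5.07 Ω
X_C = 1/(ωC) = 6.78 Ω
Branch 1: Z₁ = R = 19.4 Ω
Branch 2 (series LC): Z₂ = j(X_L − X_C) = −j1.71 Ω
Parallel: Z = Z₁Z₂/(Z₁+Z₂), |Z| = 1.70 Ω, ∠Z = -85.0°
I = V/|Z| = 704 mA
P = VI cos φ = 1.2 × 0.704 × cos(-85.0°) = 74.2 mW

74.2 mW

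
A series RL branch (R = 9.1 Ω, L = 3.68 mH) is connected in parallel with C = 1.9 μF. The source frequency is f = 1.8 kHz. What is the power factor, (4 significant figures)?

0.9610

ω = 2πf = 11310 rad/s
X_L = ωL = 41.62 Ω
X_C = 1/(ωC) = 46.54 Ω
Branch 1 (R+jX_L): Z₁ = 9.100 + j41.62 Ω, |Z₁| = 42.60 Ω
Branch 2 (−jX_C): Z₂ = −j46.54 Ω
Parallel: Z = Z₁Z₂/(Z₁+Z₂), |Z| = 191.7 Ω, ∠Z = 16.05°
cos φ = cos(16.05°) = 0.9610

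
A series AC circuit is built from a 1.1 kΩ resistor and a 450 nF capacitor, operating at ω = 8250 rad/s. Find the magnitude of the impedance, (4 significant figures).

1132 Ω

X_C = 1/(ωC) = 269.4 Ω
Z = 1100 − j269.4 Ω
|Z| = √(1100² + 269.4²) = 1132 Ω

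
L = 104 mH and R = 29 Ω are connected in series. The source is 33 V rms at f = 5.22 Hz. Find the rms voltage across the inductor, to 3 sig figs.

3.85 V

ω = 2πf = 32.80 rad/s
X_L = ωL = 3.41 Ω
Z = 29.0 + j3.41 Ω
|Z| = √(29.0² + 3.41²) = 29.2 Ω
I = V/|Z| = 1.13 A
V_L = I·|Z_L| = 1.13 × 3.41 = 3.85 V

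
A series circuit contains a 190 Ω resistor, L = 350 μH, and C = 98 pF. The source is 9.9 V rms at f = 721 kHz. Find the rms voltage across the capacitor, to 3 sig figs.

32.2 V

ω = 2πf = 4.53e+06 rad/s
X_L = ωL = 1590 Ω
X_C = 1/(ωC) = 2250 Ω
Net reactance X = X_L − X_C = -667 Ω
Z = 190 − j667 Ω
|Z| = √(190² + 667²) = 693 Ω
I = V/|Z| = 14.3 mA
V_C = I·|Z_C| = 0.0143 × 2250 = 32.2 V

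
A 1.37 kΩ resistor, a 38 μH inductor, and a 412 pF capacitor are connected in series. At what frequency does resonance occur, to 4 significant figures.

1.272 MHz

ω₀ = 1/√(LC) = 1/√(3.8e-05 × 4.12e-10) = 7.992e+06 rad/s
f₀ = ω₀/(2π) = 1.272 MHz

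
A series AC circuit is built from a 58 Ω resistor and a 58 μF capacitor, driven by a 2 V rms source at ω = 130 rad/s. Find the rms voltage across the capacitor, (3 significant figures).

X_C = 1/(ωC) = 133 Ω
Z = 58.0 − j133 Ω
|Z| = √(58.0² + 133²) = 145 Ω
I = V/|Z| = 13.8 mA
V_C = I·|Z_C| = 0.0138 × 133 = 1.83 V

1.83 V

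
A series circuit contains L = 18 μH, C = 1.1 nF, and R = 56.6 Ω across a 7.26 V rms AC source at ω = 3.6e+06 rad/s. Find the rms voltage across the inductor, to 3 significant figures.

X_L = ωL = 64.8 Ω
X_C = 1/(ωC) = 253 Ω
Net reactance X = X_L − X_C = -188 Ω
Z = 56.6 − j188 Ω
|Z| = √(56.6² + 188²) = 196 Ω
I = V/|Z| = 37.0 mA
V_L = I·|Z_L| = 0.0370 × 64.8 = 2.40 V

2.40 V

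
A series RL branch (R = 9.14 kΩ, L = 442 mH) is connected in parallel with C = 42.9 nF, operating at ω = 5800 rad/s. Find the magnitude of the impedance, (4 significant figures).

4122 Ω

X_L = ωL = 2564 Ω
X_C = 1/(ωC) = 4019 Ω
Branch 1 (R+jX_L): Z₁ = 9140 + j2564 Ω, |Z₁| = 9493 Ω
Branch 2 (−jX_C): Z₂ = −j4019 Ω
Parallel: Z = Z₁Z₂/(Z₁+Z₂), |Z| = 4122 Ω, ∠Z = -65.28°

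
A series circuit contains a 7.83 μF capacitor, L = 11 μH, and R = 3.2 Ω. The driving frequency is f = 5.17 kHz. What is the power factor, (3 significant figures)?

ω = 2πf = 32480 rad/s
X_L = ωL = 0.357 Ω
X_C = 1/(ωC) = 3.93 Ω
Net reactance X = X_L − X_C = -3.57 Ω
Z = 3.20 − j3.57 Ω
|Z| = √(3.20² + 3.57²) = 4.80 Ω
∠Z = arctan(-3.57/3.20) = -48.2°
cos φ = cos(-48.2°) = 0.667

0.667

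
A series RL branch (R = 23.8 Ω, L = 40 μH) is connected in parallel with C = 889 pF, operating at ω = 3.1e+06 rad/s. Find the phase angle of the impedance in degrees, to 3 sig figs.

X_L = ωL = 124 Ω
X_C = 1/(ωC) = 363 Ω
Branch 1 (R+jX_L): Z₁ = 23.8 + j124 Ω, |Z₁| = 126 Ω
Branch 2 (−jX_C): Z₂ = −j363 Ω
Parallel: Z = Z₁Z₂/(Z₁+Z₂), |Z| = 191 Ω, ∠Z = 73.4°

73.4°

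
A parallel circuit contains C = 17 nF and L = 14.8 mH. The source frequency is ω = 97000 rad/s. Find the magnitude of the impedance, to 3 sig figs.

1050 Ω

X_L = ωL = 1440 Ω
X_C = 1/(ωC) = 606 Ω
Parallel: admittances add. Y = 1/(jωL) + jωC
Y = (0 + j0.000952) S
|Y| = 0.000952 S → |Z| = 1/|Y| = 1050 Ω, ∠Z = −∠Y = -90.0°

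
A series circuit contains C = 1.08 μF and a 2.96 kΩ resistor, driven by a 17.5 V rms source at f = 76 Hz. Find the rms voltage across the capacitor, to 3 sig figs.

9.59 V

ω = 2πf = 477.5 rad/s
X_C = 1/(ωC) = 1940 Ω
Z = 2960 − j1940 Ω
|Z| = √(2960² + 1940²) = 3540 Ω
I = V/|Z| = 4.95 mA
V_C = I·|Z_C| = 0.00495 × 1940 = 9.59 V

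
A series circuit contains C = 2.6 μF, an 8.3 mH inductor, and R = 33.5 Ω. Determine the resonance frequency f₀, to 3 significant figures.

ω₀ = 1/√(LC) = 1/√(0.0083 × 2.6e-06) = 6807 rad/s
f₀ = ω₀/(2π) = 1.08 kHz

1.08 kHz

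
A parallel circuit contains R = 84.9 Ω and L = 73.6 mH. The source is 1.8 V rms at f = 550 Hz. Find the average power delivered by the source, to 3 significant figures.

ω = 2πf = 3456 rad/s
X_L = ωL = 254 Ω
Parallel: admittances add. Y = 1/R + 1/(jωL)
Y = (0.0118 − j0.00393) S
|Y| = 0.0124 S → |Z| = 1/|Y| = 80.5 Ω, ∠Z = −∠Y = 18.5°
I = V/|Z| = 22.4 mA
P = VI cos φ = 1.8 × 0.0224 × cos(18.5°) = 38.2 mW

38.2 mW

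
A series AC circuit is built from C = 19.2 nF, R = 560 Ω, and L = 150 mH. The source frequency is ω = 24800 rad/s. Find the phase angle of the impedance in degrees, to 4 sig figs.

X_L = ωL = 3720 Ω
X_C = 1/(ωC) = 2100 Ω
Net reactance X = X_L − X_C = 1620 Ω
Z = 560.0 + j1620 Ω
|Z| = √(560.0² + 1620²) = 1714 Ω
∠Z = arctan(1620/560.0) = 70.93°

70.93°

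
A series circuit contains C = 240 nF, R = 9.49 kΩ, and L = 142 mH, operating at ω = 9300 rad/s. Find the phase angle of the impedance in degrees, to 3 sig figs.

5.25°

X_L = ωL = 1320 Ω
X_C = 1/(ωC) = 448 Ω
Net reactance X = X_L − X_C = 873 Ω
Z = 9490 + j873 Ω
|Z| = √(9490² + 873²) = 9530 Ω
∠Z = arctan(873/9490) = 5.25°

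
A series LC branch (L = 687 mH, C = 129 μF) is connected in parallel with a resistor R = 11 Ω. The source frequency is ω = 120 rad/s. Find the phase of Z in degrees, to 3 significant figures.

31.7°

X_L = ωL = 82.4 Ω
X_C = 1/(ωC) = 64.6 Ω
Branch 1: Z₁ = R = 11.0 Ω
Branch 2 (series LC): Z₂ = j(X_L − X_C) = j17.8 Ω
Parallel: Z = Z₁Z₂/(Z₁+Z₂), |Z| = 9.36 Ω, ∠Z = 31.7°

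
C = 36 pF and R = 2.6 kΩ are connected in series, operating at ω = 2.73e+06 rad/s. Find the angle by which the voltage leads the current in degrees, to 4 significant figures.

X_C = 1/(ωC) = 10180 Ω
Z = 2600 − j10180 Ω
|Z| = √(2600² + 10180²) = 10500 Ω
∠Z = arctan(-10180/2600) = -75.67°

-75.67°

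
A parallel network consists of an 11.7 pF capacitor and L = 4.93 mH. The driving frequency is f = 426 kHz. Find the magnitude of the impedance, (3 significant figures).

22500 Ω

ω = 2πf = 2.677e+06 rad/s
X_L = ωL = 13200 Ω
X_C = 1/(ωC) = 31900 Ω
Parallel: admittances add. Y = 1/(jωL) + jωC
Y = (0 − j4.45e-05) S
|Y| = 4.45e-05 S → |Z| = 1/|Y| = 22500 Ω, ∠Z = −∠Y = 90.0°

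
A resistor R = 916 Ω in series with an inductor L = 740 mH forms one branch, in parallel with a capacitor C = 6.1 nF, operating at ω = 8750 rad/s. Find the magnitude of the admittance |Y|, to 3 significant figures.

100 μS

X_L = ωL = 6480 Ω
X_C = 1/(ωC) = 18700 Ω
Branch 1 (R+jX_L): Z₁ = 916 + j6480 Ω, |Z₁| = 6540 Ω
Branch 2 (−jX_C): Z₂ = −j18700 Ω
Parallel: Z = Z₁Z₂/(Z₁+Z₂), |Z| = 9970 Ω, ∠Z = 77.7°
|Y| = 1/|Z| = 100 μS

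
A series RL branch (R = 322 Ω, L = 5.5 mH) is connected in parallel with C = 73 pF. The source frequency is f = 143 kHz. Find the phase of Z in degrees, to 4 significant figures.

ω = 2πf = 898500 rad/s
X_L = ωL = 4942 Ω
X_C = 1/(ωC) = 15250 Ω
Branch 1 (R+jX_L): Z₁ = 322.0 + j4942 Ω, |Z₁| = 4952 Ω
Branch 2 (−jX_C): Z₂ = −j15250 Ω
Parallel: Z = Z₁Z₂/(Z₁+Z₂), |Z| = 7324 Ω, ∠Z = 84.48°

84.48°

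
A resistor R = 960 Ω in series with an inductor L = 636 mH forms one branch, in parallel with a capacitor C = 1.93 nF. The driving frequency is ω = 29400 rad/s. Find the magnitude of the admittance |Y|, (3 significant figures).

4.37 μS

X_L = ωL = 18700 Ω
X_C = 1/(ωC) = 17600 Ω
Branch 1 (R+jX_L): Z₁ = 960 + j18700 Ω, |Z₁| = 18700 Ω
Branch 2 (−jX_C): Z₂ = −j17600 Ω
Parallel: Z = Z₁Z₂/(Z₁+Z₂), |Z| = 229000 Ω, ∠Z = -51.2°
|Y| = 1/|Z| = 4.37 μS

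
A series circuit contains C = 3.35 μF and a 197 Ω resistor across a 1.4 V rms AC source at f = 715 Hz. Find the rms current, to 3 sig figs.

ω = 2πf = 4492 rad/s
X_C = 1/(ωC) = 66.4 Ω
Z = 197 − j66.4 Ω
|Z| = √(197² + 66.4²) = 208 Ω
I = V/|Z| = 1.4/208 = 6.73 mA

6.73 mA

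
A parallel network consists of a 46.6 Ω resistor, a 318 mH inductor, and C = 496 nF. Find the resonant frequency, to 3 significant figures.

ω₀ = 1/√(LC) = 1/√(0.318 × 4.96e-07) = 2518 rad/s
f₀ = ω₀/(2π) = 401 Hz

401 Hz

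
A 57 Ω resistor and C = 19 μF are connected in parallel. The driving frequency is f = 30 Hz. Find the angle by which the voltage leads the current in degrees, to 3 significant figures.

ω = 2πf = 188.5 rad/s
X_C = 1/(ωC) = 279 Ω
Parallel: admittances add. Y = 1/R + jωC
Y = (0.0175 + j0.00358) S
|Y| = 0.0179 S → |Z| = 1/|Y| = 55.8 Ω, ∠Z = −∠Y = -11.5°

-11.5°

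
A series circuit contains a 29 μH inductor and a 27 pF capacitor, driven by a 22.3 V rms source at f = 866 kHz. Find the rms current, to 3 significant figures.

ω = 2πf = 5.441e+06 rad/s
X_L = ωL = 158 Ω
X_C = 1/(ωC) = 6810 Ω
Net reactance X = X_L − X_C = -6650 Ω
Z = − j6650 Ω
|Z| = √(0² + 6650²) = 6650 Ω
I = V/|Z| = 22.3/6650 = 3.35 mA

3.35 mA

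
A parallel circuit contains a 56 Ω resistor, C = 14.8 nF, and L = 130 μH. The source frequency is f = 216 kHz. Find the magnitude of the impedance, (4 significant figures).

43.57 Ω

ω = 2πf = 1.357e+06 rad/s
X_L = ωL = 176.4 Ω
X_C = 1/(ωC) = 49.79 Ω
Parallel: admittances add. Y = 1/R + 1/(jωL) + jωC
Y = (0.01786 + j0.01442) S
|Y| = 0.02295 S → |Z| = 1/|Y| = 43.57 Ω, ∠Z = −∠Y = -38.92°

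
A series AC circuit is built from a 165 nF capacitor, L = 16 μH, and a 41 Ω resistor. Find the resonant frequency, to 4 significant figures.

97.95 kHz

ω₀ = 1/√(LC) = 1/√(1.6e-05 × 1.65e-07) = 615500 rad/s
f₀ = ω₀/(2π) = 97.95 kHz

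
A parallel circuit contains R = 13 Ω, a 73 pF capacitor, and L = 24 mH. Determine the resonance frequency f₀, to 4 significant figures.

120.2 kHz

ω₀ = 1/√(LC) = 1/√(0.024 × 7.3e-11) = 755500 rad/s
f₀ = ω₀/(2π) = 120.2 kHz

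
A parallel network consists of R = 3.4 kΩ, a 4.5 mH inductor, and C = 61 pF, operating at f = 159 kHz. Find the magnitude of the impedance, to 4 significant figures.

ω = 2πf = 999000 rad/s
X_L = ωL = 4496 Ω
X_C = 1/(ωC) = 16410 Ω
Parallel: admittances add. Y = 1/R + 1/(jωL) + jωC
Y = (0.0002941 − j0.0001615) S
|Y| = 0.0003355 S → |Z| = 1/|Y| = 2980 Ω, ∠Z = −∠Y = 28.77°

2980 Ω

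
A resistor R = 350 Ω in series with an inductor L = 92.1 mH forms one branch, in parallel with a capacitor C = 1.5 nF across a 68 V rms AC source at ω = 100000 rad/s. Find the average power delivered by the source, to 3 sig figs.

X_L = ωL = 9210 Ω
X_C = 1/(ωC) = 6670 Ω
Branch 1 (R+jX_L): Z₁ = 350 + j9210 Ω, |Z₁| = 9220 Ω
Branch 2 (−jX_C): Z₂ = −j6670 Ω
Parallel: Z = Z₁Z₂/(Z₁+Z₂), |Z| = 23900 Ω, ∠Z = -84.3°
I = V/|Z| = 2.84 mA
P = VI cos φ = 68 × 0.00284 × cos(-84.3°) = 19.1 mW

19.1 mW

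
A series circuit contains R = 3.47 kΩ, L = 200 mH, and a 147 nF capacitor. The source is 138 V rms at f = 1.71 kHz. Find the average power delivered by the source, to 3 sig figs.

ω = 2πf = 10740 rad/s
X_L = ωL = 2150 Ω
X_C = 1/(ωC) = 633 Ω
Net reactance X = X_L − X_C = 1520 Ω
Z = 3470 + j1520 Ω
|Z| = √(3470² + 1520²) = 3790 Ω
∠Z = arctan(1520/3470) = 23.6°
I = V/|Z| = 36.4 mA
P = VI cos φ = 138 × 0.0364 × cos(23.6°) = 4.61 W

4.61 W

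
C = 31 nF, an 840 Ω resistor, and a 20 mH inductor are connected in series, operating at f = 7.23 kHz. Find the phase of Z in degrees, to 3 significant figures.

ω = 2πf = 45430 rad/s
X_L = ωL = 909 Ω
X_C = 1/(ωC) = 710 Ω
Net reactance X = X_L − X_C = 198 Ω
Z = 840 + j198 Ω
|Z| = √(840² + 198²) = 863 Ω
∠Z = arctan(198/840) = 13.3°

13.3°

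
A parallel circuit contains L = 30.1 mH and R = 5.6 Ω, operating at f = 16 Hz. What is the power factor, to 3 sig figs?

0.475

ω = 2πf = 100.5 rad/s
X_L = ωL = 3.03 Ω
Parallel: admittances add. Y = 1/R + 1/(jωL)
Y = (0.179 − j0.330) S
|Y| = 0.376 S → |Z| = 1/|Y| = 2.66 Ω, ∠Z = −∠Y = 61.6°
cos φ = cos(61.6°) = 0.475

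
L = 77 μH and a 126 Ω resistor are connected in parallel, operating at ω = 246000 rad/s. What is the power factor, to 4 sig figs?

X_L = ωL = 18.94 Ω
Parallel: admittances add. Y = 1/R + 1/(jωL)
Y = (0.007937 − j0.05279) S
|Y| = 0.05339 S → |Z| = 1/|Y| = 18.73 Ω, ∠Z = −∠Y = 81.45°
cos φ = cos(81.45°) = 0.1487

0.1487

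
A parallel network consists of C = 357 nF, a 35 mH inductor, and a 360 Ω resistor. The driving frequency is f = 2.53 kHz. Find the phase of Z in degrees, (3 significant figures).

-54.4°

ω = 2πf = 15900 rad/s
X_L = ωL = 556 Ω
X_C = 1/(ωC) = 176 Ω
Parallel: admittances add. Y = 1/R + 1/(jωL) + jωC
Y = (0.00278 + j0.00388) S
|Y| = 0.00477 S → |Z| = 1/|Y| = 210 Ω, ∠Z = −∠Y = -54.4°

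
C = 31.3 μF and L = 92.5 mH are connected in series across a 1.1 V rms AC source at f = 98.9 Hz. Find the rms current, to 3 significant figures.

181 mA

ω = 2πf = 621.4 rad/s
X_L = ωL = 57.5 Ω
X_C = 1/(ωC) = 51.4 Ω
Net reactance X = X_L − X_C = 6.07 Ω
Z = j6.07 Ω
|Z| = √(0² + 6.07²) = 6.07 Ω
I = V/|Z| = 1.1/6.07 = 181 mA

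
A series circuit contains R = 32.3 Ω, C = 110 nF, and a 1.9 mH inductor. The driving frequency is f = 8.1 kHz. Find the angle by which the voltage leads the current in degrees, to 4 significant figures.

ω = 2πf = 50890 rad/s
X_L = ωL = 96.70 Ω
X_C = 1/(ωC) = 178.6 Ω
Net reactance X = X_L − X_C = -81.93 Ω
Z = 32.30 − j81.93 Ω
|Z| = √(32.30² + 81.93²) = 88.06 Ω
∠Z = arctan(-81.93/32.30) = -68.48°

-68.48°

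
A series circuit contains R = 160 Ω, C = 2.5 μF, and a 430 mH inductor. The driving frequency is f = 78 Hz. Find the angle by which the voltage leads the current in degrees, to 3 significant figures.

ω = 2πf = 490.1 rad/s
X_L = ωL = 211 Ω
X_C = 1/(ωC) = 816 Ω
Net reactance X = X_L − X_C = -605 Ω
Z = 160 − j605 Ω
|Z| = √(160² + 605²) = 626 Ω
∠Z = arctan(-605/160) = -75.2°

-75.2°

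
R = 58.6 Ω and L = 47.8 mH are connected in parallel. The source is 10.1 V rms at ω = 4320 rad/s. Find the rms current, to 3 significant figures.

179 mA

X_L = ωL = 206 Ω
Parallel: admittances add. Y = 1/R + 1/(jωL)
Y = (0.0171 − j0.00484) S
|Y| = 0.0177 S → |Z| = 1/|Y| = 56.4 Ω, ∠Z = −∠Y = 15.8°
I = V/|Z| = 10.1/56.4 = 179 mA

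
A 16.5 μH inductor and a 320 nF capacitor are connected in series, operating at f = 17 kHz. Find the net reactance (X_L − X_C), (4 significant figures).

-27.49 Ω

ω = 2πf = 106800 rad/s
X_L = ωL = 1.762 Ω
X_C = 1/(ωC) = 29.26 Ω
X = 1.762 − 29.26 = -27.49 Ω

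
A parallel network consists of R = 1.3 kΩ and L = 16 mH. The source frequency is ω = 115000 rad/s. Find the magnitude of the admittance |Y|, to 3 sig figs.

942 μS

X_L = ωL = 1840 Ω
Parallel: admittances add. Y = 1/R + 1/(jωL)
Y = (0.000769 − j0.000543) S
|Y| = 0.000942 S → |Z| = 1/|Y| = 1060 Ω, ∠Z = −∠Y = 35.2°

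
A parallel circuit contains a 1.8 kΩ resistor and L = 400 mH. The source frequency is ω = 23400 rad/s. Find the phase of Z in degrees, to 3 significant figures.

10.9°

X_L = ωL = 9360 Ω
Parallel: admittances add. Y = 1/R + 1/(jωL)
Y = (0.000556 − j0.000107) S
|Y| = 0.000566 S → |Z| = 1/|Y| = 1770 Ω, ∠Z = −∠Y = 10.9°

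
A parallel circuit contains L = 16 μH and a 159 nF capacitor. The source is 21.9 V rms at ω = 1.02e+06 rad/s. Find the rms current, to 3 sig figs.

X_L = ωL = 16.3 Ω
X_C = 1/(ωC) = 6.17 Ω
Parallel: admittances add. Y = 1/(jωL) + jωC
Y = (0 + j0.101) S
|Y| = 0.101 S → |Z| = 1/|Y| = 9.91 Ω, ∠Z = −∠Y = -90.0°
I = V/|Z| = 21.9/9.91 = 2.21 A

2.21 A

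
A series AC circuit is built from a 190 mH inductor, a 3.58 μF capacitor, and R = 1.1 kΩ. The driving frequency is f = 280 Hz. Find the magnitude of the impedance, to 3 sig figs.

ω = 2πf = 1759 rad/s
X_L = ωL = 334 Ω
X_C = 1/(ωC) = 159 Ω
Net reactance X = X_L − X_C = 175 Ω
Z = 1100 + j175 Ω
|Z| = √(1100² + 175²) = 1110 Ω

1110 Ω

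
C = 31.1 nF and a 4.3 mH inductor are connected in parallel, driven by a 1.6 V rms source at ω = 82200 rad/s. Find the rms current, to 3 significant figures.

436 μA

X_L = ωL = 353 Ω
X_C = 1/(ωC) = 391 Ω
Parallel: admittances add. Y = 1/(jωL) + jωC
Y = (0 − j0.000273) S
|Y| = 0.000273 S → |Z| = 1/|Y| = 3670 Ω, ∠Z = −∠Y = 90.0°
I = V/|Z| = 1.6/3670 = 436 μA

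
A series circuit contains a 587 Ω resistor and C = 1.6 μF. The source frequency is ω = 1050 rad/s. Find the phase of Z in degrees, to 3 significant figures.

-45.4°

X_C = 1/(ωC) = 595 Ω
Z = 587 − j595 Ω
|Z| = √(587² + 595²) = 836 Ω
∠Z = arctan(-595/587) = -45.4°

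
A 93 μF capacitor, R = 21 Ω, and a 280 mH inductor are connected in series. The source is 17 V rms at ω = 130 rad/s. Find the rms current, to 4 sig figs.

X_L = ωL = 36.40 Ω
X_C = 1/(ωC) = 82.71 Ω
Net reactance X = X_L − X_C = -46.31 Ω
Z = 21.00 − j46.31 Ω
|Z| = √(21.00² + 46.31²) = 50.85 Ω
I = V/|Z| = 17/50.85 = 334.3 mA

334.3 mA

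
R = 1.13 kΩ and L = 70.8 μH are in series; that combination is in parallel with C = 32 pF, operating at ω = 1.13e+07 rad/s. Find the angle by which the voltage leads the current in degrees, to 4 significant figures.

X_L = ωL = 800.0 Ω
X_C = 1/(ωC) = 2765 Ω
Branch 1 (R+jX_L): Z₁ = 1130 + j800.0 Ω, |Z₁| = 1385 Ω
Branch 2 (−jX_C): Z₂ = −j2765 Ω
Parallel: Z = Z₁Z₂/(Z₁+Z₂), |Z| = 1689 Ω, ∠Z = 5.402°

5.402°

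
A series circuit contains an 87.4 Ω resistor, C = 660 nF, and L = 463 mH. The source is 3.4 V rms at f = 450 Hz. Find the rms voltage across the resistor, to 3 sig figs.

ω = 2πf = 2827 rad/s
X_L = ωL = 1310 Ω
X_C = 1/(ωC) = 536 Ω
Net reactance X = X_L − X_C = 773 Ω
Z = 87.4 + j773 Ω
|Z| = √(87.4² + 773²) = 778 Ω
I = V/|Z| = 4.37 mA
V_R = I·|Z_R| = 0.00437 × 87.4 = 0.382 V

0.382 V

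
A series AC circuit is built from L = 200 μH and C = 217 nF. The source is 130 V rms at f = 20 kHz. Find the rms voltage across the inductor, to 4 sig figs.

ω = 2πf = 125700 rad/s
X_L = ωL = 25.13 Ω
X_C = 1/(ωC) = 36.67 Ω
Net reactance X = X_L − X_C = -11.54 Ω
Z = − j11.54 Ω
|Z| = √(0² + 11.54²) = 11.54 Ω
I = V/|Z| = 11.27 A
V_L = I·|Z_L| = 11.27 × 25.13 = 283.2 V

283.2 V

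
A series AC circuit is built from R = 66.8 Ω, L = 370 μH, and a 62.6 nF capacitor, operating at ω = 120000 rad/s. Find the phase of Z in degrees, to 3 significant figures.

X_L = ωL = 44.4 Ω
X_C = 1/(ωC) = 133 Ω
Net reactance X = X_L − X_C = -88.7 Ω
Z = 66.8 − j88.7 Ω
|Z| = √(66.8² + 88.7²) = 111 Ω
∠Z = arctan(-88.7/66.8) = -53.0°

-53.0°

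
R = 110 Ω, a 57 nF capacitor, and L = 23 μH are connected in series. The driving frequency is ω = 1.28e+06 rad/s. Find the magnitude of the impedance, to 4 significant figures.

X_L = ωL = 29.44 Ω
X_C = 1/(ωC) = 13.71 Ω
Net reactance X = X_L − X_C = 15.73 Ω
Z = 110.0 + j15.73 Ω
|Z| = √(110.0² + 15.73²) = 111.1 Ω

111.1 Ω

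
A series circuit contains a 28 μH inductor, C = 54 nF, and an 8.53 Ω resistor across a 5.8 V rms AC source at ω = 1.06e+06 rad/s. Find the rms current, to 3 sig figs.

389 mA

X_L = ωL = 29.7 Ω
X_C = 1/(ωC) = 17.5 Ω
Net reactance X = X_L − X_C = 12.2 Ω
Z = 8.53 + j12.2 Ω
|Z| = √(8.53² + 12.2²) = 14.9 Ω
I = V/|Z| = 5.8/14.9 = 389 mA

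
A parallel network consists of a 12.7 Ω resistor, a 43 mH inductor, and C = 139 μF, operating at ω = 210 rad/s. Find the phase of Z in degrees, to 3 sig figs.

X_L = ωL = 9.03 Ω
X_C = 1/(ωC) = 34.3 Ω
Parallel: admittances add. Y = 1/R + 1/(jωL) + jωC
Y = (0.0787 − j0.0816) S
|Y| = 0.113 S → |Z| = 1/|Y| = 8.82 Ω, ∠Z = −∠Y = 46.0°

46.0°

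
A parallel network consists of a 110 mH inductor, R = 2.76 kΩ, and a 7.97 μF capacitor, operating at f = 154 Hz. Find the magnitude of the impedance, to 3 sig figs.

ω = 2πf = 967.6 rad/s
X_L = ωL = 106 Ω
X_C = 1/(ωC) = 130 Ω
Parallel: admittances add. Y = 1/R + 1/(jωL) + jωC
Y = (0.000362 − j0.00168) S
|Y| = 0.00172 S → |Z| = 1/|Y| = 581 Ω, ∠Z = −∠Y = 77.9°

581 Ω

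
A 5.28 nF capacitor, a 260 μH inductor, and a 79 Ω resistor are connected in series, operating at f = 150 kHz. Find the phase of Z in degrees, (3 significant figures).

ω = 2πf = 942500 rad/s
X_L = ωL = 245 Ω
X_C = 1/(ωC) = 201 Ω
Net reactance X = X_L − X_C = 44.1 Ω
Z = 79.0 + j44.1 Ω
|Z| = √(79.0² + 44.1²) = 90.5 Ω
∠Z = arctan(44.1/79.0) = 29.2°

29.2°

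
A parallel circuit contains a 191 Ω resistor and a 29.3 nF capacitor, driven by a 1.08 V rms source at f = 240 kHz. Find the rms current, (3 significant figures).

48.1 mA

ω = 2πf = 1.508e+06 rad/s
X_C = 1/(ωC) = 22.6 Ω
Parallel: admittances add. Y = 1/R + jωC
Y = (0.00524 + j0.0442) S
|Y| = 0.0445 S → |Z| = 1/|Y| = 22.5 Ω, ∠Z = −∠Y = -83.2°
I = V/|Z| = 1.08/22.5 = 48.1 mA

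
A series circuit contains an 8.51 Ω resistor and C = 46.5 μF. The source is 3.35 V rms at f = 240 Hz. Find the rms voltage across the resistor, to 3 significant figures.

ω = 2πf = 1508 rad/s
X_C = 1/(ωC) = 14.3 Ω
Z = 8.51 − j14.3 Ω
|Z| = √(8.51² + 14.3²) = 16.6 Ω
I = V/|Z| = 202 mA
V_R = I·|Z_R| = 0.202 × 8.51 = 1.72 V

1.72 V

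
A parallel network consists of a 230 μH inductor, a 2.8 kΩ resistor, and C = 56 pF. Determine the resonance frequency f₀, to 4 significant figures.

1.402 MHz

ω₀ = 1/√(LC) = 1/√(0.00023 × 5.6e-11) = 8.811e+06 rad/s
f₀ = ω₀/(2π) = 1.402 MHz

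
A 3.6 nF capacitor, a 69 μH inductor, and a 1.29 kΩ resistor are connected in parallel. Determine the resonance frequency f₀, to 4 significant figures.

319.3 kHz

ω₀ = 1/√(LC) = 1/√(6.9e-05 × 3.6e-09) = 2.006e+06 rad/s
f₀ = ω₀/(2π) = 319.3 kHz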